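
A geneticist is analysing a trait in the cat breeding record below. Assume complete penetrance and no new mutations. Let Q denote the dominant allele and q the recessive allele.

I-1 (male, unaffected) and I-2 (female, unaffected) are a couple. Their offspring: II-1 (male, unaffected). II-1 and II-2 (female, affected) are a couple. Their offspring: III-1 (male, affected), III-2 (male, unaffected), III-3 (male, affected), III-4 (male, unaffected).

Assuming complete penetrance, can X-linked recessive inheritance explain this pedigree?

No

Under X-linked recessive, III-2 (unaffected, male) cannot arise from II-1 (unaffected) × II-2 (affected).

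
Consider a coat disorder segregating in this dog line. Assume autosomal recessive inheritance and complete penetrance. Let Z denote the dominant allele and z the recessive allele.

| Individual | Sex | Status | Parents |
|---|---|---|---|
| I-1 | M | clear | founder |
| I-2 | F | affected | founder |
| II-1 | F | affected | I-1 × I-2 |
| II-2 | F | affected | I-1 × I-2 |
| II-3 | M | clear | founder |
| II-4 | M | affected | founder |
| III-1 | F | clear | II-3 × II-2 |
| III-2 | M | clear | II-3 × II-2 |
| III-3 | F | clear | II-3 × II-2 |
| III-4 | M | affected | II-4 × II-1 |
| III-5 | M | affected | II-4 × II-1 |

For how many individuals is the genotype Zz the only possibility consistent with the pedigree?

Obligate heterozygotes: I-1 is clear so carries Z and passed z to II-1 (zz), so I-1 is Zz; III-1 is clear so carries Z and received z from II-2 (zz), so III-1 is Zz; III-2 is clear so carries Z and received z from II-2 (zz), so III-2 is Zz; III-3 is clear so carries Z and received z from II-2 (zz), so III-3 is Zz.
Every other individual is either homozygous by phenotype or has at least one consistent homozygous assignment, so the count is 4.

4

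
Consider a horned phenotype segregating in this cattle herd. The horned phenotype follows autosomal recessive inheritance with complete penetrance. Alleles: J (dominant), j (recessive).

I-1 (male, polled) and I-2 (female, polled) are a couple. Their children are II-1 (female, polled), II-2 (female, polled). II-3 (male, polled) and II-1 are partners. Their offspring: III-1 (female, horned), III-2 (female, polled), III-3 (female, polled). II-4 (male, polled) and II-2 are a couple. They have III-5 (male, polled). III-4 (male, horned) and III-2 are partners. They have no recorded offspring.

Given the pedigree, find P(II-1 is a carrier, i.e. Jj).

1

II-1 is polled so carries J and passed j to III-1 (jj), so II-1 is Jj, giving P(Jj) = 1.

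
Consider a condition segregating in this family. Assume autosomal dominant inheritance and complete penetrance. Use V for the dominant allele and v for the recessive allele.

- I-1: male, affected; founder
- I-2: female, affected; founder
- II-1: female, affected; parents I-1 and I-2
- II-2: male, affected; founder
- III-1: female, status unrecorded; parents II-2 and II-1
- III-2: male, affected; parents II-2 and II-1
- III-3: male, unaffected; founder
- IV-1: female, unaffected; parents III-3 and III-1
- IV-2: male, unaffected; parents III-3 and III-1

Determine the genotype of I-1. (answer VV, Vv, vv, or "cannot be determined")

I-1's phenotype allows VV or Vv, and no parent or child forces a single allele at both positions; consistent genotype assignments exist with I-1 as VV or Vv.

cannot be determined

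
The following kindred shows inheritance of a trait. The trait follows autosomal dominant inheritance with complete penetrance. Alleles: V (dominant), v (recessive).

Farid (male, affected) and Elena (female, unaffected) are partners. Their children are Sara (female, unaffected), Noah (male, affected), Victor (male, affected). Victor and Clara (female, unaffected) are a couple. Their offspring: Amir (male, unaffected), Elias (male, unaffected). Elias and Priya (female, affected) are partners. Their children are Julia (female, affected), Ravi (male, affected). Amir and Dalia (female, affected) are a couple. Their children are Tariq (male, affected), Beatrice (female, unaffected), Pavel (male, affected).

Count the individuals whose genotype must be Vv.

8

Obligate heterozygotes: Farid is affected so carries V and passed v to Sara (vv), so Farid is Vv; Noah is affected so carries V and received v from Elena (vv), so Noah is Vv; Victor is affected so carries V and received v from Elena (vv), so Victor is Vv; Dalia is affected so carries V and passed v to Beatrice (vv), so Dalia is Vv; Julia is affected so carries V and received v from Elias (vv), so Julia is Vv; Ravi is affected so carries V and received v from Elias (vv), so Ravi is Vv; Tariq is affected so carries V and received v from Amir (vv), so Tariq is Vv; Pavel is affected so carries V and received v from Amir (vv), so Pavel is Vv.
Every other individual is either homozygous by phenotype or has at least one consistent homozygous assignment, so the count is 8.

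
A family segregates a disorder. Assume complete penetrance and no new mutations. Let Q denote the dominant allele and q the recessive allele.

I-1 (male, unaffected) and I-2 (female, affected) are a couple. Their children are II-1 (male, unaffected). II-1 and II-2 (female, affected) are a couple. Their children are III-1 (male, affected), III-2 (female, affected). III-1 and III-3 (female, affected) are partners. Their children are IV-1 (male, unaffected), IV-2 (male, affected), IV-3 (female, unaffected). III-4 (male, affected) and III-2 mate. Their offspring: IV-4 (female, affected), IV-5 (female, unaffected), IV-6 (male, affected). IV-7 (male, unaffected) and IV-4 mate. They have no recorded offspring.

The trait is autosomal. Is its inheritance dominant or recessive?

dominant

III-1 and III-3 are both affected yet have an unaffected child IV-1. Under a recessive model two affected parents are homozygous and every child would be affected, so the trait cannot be recessive.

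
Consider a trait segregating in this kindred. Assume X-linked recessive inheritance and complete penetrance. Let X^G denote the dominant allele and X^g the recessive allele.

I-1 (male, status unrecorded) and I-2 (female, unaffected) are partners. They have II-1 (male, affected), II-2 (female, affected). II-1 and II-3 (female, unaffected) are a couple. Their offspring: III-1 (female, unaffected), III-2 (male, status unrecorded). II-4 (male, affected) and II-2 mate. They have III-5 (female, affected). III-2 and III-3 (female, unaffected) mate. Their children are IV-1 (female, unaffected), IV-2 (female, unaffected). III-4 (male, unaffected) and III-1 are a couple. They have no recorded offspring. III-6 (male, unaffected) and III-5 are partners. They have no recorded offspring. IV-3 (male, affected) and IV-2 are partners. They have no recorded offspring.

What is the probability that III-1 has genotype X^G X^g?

1

III-1 is unaffected so carries G and received g from II-1 (X^g Y), so III-1 is X^G X^g, giving P(X^G X^g) = 1.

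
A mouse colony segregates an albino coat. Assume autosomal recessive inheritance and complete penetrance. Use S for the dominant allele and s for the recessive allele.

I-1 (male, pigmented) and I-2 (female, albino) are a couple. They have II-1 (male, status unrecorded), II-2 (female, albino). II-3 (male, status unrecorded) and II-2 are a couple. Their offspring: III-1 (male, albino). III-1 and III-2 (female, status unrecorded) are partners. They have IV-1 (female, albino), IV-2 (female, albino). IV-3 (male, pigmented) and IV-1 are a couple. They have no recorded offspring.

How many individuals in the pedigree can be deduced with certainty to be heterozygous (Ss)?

Obligate heterozygotes: I-1 is pigmented so carries S and passed s to II-2 (ss), so I-1 is Ss.
Every other individual is either homozygous by phenotype or has at least one consistent homozygous assignment, so the count is 1.

1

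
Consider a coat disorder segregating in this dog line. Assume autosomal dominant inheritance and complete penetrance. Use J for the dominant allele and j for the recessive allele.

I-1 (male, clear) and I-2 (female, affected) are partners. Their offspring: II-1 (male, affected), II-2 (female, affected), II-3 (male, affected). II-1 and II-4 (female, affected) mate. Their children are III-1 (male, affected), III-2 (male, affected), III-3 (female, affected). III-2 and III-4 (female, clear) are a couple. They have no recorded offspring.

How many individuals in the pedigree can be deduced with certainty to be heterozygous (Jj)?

Obligate heterozygotes: II-1 is affected so carries J and received j from I-1 (jj), so II-1 is Jj; II-2 is affected so carries J and received j from I-1 (jj), so II-2 is Jj; II-3 is affected so carries J and received j from I-1 (jj), so II-3 is Jj.
Every other individual is either homozygous by phenotype or has at least one consistent homozygous assignment, so the count is 3.

3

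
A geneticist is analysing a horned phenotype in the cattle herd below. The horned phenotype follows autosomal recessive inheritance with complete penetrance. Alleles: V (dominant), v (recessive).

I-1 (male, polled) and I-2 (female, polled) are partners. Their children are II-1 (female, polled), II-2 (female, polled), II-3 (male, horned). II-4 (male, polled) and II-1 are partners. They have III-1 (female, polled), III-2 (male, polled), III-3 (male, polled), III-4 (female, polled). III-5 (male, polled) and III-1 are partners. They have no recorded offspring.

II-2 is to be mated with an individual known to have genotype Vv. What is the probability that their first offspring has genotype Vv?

I-1 is polled so carries V and passed v to II-3 (vv), so I-1 is Vv.
I-2 is polled so carries V and passed v to II-3 (vv), so I-2 is Vv.
II-2 is a polled offspring of I-1 (Vv) × I-2 (Vv), whose cross gives 1/4 VV : 1/2 Vv : 1/4 vv; conditioning on being polled, II-2 is VV with probability 1/3, Vv with probability 2/3.
Summing over parental genotype combinations, P(offspring has genotype Vv) = 1/3·1/2 + 2/3·1/2 = 1/2.

1/2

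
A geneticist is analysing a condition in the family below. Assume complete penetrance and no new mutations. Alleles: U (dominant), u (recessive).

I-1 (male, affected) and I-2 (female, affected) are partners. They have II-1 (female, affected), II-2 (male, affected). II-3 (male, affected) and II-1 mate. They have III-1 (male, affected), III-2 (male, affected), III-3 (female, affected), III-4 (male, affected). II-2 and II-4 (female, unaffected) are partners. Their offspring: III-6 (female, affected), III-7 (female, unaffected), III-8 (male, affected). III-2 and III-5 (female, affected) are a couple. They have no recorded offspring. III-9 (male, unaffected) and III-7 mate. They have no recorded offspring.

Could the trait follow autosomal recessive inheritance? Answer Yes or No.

Yes

A consistent assignment under autosomal recessive exists: I-1 uu, I-2 uu, II-1 uu, II-2 uu, II-3 uu, II-4 Uu, III-1 uu, III-2 uu, III-3 uu, III-4 uu, III-5 uu, III-6 uu, III-7 Uu, III-8 uu, III-9 UU.
In this assignment every recorded phenotype matches its genotype and every non-founder's genotype is obtainable from its parents' genotypes, so the pedigree is consistent.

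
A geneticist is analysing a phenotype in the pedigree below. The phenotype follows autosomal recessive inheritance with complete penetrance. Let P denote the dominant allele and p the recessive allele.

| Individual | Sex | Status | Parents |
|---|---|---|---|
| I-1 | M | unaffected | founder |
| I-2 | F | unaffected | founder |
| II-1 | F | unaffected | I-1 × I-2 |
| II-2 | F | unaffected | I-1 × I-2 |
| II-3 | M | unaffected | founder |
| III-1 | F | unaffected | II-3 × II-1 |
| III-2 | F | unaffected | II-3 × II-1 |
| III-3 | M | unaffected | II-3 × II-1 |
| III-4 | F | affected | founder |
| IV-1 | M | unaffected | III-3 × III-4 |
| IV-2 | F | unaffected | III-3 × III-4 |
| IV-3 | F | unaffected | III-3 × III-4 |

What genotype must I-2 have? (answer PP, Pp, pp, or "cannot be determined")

cannot be determined

I-2's phenotype allows PP or Pp, and no parent or child forces a single allele at both positions; consistent genotype assignments exist with I-2 as PP or Pp.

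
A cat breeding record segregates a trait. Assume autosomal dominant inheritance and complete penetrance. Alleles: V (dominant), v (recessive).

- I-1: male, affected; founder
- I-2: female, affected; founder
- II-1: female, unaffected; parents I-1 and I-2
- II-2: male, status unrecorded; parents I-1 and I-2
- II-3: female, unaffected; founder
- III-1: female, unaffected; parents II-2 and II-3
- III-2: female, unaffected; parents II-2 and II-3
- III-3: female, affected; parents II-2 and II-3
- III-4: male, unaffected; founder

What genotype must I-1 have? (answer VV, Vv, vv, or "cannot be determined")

From phenotype alone, I-1 is VV or Vv.
I-1 is affected so carries V and passed v to II-1 (vv), so I-1 is Vv.

Vv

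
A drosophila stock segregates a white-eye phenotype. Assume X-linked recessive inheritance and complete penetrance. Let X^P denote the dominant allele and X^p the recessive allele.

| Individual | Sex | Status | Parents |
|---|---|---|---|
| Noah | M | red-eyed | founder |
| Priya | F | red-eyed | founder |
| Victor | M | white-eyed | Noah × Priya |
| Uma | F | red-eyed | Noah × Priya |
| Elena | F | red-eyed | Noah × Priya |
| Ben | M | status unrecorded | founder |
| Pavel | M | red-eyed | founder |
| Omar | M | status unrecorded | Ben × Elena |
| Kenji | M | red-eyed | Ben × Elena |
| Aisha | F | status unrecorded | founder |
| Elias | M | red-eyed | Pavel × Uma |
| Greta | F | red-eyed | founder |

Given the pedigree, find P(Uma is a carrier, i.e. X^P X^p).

Noah is red-eyed, so Noah is X^P Y.
Priya is red-eyed so carries P and passed p to Victor (X^p Y), so Priya is X^P X^p.
Their cross gives offspring ratios 1/2 X^P X^P : 1/2 X^P X^p. Conditioning on Uma being red-eyed, P(X^P X^p) = 1/2 / 1 = 1/2 before taking Uma's own offspring into account.
Pavel is red-eyed, so Pavel is X^P Y.
Now use Uma's offspring. Probability of each recorded status — red-eyed son Elias: 1/2 if Uma is X^P X^p, 1 if X^P X^P.
Bayes: P(X^P X^p) = 1/2·1/2 / (1/2·1/2 + 1/2·1) = 1/3.

1/3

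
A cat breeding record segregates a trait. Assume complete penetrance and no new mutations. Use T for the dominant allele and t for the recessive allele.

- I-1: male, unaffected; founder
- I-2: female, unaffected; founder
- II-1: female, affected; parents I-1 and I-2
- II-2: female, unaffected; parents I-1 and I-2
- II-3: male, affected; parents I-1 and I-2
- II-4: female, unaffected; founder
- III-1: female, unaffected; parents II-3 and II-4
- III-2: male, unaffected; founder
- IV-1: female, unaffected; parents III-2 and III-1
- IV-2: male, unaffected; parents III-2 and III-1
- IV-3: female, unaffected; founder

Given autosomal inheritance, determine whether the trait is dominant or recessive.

recessive

I-1 and I-2 are both unaffected yet have an affected child II-1. Under dominance, an affected child requires at least one affected parent, so the trait cannot be dominant.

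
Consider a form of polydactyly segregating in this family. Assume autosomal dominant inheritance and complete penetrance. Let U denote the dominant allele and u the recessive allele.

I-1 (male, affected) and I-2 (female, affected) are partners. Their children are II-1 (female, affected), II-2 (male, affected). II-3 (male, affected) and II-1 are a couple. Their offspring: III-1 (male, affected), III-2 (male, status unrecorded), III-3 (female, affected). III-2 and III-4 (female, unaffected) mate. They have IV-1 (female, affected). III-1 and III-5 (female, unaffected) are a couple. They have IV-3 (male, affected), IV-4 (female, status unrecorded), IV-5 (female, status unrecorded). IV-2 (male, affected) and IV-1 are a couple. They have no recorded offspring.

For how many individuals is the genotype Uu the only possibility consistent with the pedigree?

2

Obligate heterozygotes: IV-1 is affected so carries U and received u from III-4 (uu), so IV-1 is Uu; IV-3 is affected so carries U and received u from III-5 (uu), so IV-3 is Uu.
Every other individual is either homozygous by phenotype or has at least one consistent homozygous assignment, so the count is 2.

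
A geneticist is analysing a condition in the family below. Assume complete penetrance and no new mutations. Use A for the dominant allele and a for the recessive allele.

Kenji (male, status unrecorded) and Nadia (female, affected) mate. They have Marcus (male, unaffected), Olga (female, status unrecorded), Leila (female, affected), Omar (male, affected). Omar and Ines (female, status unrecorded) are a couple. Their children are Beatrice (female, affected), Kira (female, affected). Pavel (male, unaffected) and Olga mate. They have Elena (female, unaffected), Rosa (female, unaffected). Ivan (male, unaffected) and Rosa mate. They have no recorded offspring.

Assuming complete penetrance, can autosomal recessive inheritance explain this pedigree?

Yes

A consistent assignment under autosomal recessive exists: Kenji Aa, Nadia aa, Marcus Aa, Olga Aa, Leila aa, Omar aa, Ines Aa, Pavel AA, Beatrice aa, Kira aa, Elena AA, Rosa AA, Ivan AA.
In this assignment every recorded phenotype matches its genotype and every non-founder's genotype is obtainable from its parents' genotypes, so the pedigree is consistent.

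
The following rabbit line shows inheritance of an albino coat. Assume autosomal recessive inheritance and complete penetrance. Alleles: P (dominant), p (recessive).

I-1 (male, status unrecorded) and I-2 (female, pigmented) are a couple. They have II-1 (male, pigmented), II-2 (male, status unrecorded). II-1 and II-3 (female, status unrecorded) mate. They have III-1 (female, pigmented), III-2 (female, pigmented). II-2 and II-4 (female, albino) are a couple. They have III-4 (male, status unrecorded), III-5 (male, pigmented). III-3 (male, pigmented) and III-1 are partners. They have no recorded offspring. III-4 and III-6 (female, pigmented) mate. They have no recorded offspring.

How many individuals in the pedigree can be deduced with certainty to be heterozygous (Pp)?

1

Obligate heterozygotes: III-5 is pigmented so carries P and received p from II-4 (pp), so III-5 is Pp.
Every other individual is either homozygous by phenotype or has at least one consistent homozygous assignment, so the count is 1.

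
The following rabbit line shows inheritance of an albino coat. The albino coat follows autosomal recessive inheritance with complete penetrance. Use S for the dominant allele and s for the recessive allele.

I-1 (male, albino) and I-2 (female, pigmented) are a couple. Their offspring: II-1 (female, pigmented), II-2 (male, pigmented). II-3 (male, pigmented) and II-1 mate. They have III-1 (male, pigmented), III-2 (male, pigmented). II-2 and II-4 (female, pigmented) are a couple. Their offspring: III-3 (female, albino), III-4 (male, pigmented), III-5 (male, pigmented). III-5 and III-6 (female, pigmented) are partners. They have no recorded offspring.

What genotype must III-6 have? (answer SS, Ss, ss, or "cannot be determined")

III-6's phenotype allows SS or Ss, and no parent or child forces a single allele at both positions; consistent genotype assignments exist with III-6 as SS or Ss.

cannot be determined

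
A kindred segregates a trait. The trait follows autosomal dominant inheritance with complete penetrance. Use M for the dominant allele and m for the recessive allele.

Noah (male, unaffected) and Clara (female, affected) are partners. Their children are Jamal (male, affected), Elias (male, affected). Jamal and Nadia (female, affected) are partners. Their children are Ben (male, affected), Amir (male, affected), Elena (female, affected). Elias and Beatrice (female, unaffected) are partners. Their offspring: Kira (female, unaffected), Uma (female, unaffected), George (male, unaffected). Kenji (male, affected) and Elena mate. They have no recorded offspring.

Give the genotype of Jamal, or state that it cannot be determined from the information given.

From phenotype alone, Jamal is MM or Mm.
Jamal is affected so carries M and received m from Noah (mm), so Jamal is Mm.

Mm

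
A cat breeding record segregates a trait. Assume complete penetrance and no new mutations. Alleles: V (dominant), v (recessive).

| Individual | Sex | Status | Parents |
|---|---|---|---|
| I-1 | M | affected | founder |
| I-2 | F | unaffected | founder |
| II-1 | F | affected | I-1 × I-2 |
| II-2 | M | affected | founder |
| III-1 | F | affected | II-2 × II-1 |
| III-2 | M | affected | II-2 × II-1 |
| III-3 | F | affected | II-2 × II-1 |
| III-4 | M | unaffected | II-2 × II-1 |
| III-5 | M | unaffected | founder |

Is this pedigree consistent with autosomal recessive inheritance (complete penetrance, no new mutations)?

No

Under autosomal recessive, III-4 (unaffected, male) cannot arise from II-2 (affected) × II-1 (affected).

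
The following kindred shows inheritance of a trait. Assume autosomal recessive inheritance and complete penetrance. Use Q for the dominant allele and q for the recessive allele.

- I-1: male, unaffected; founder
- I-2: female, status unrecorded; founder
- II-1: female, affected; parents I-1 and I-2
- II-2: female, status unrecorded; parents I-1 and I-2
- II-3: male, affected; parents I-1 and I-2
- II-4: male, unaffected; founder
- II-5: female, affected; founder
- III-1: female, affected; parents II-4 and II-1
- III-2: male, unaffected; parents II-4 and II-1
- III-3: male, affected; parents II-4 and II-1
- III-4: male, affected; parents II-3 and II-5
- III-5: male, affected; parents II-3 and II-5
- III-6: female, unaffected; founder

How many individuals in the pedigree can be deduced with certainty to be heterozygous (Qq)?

Obligate heterozygotes: I-1 is unaffected so carries Q and passed q to II-1 (qq), so I-1 is Qq; II-4 is unaffected so carries Q and passed q to III-1 (qq), so II-4 is Qq; III-2 is unaffected so carries Q and received q from II-1 (qq), so III-2 is Qq.
Every other individual is either homozygous by phenotype or has at least one consistent homozygous assignment, so the count is 3.

3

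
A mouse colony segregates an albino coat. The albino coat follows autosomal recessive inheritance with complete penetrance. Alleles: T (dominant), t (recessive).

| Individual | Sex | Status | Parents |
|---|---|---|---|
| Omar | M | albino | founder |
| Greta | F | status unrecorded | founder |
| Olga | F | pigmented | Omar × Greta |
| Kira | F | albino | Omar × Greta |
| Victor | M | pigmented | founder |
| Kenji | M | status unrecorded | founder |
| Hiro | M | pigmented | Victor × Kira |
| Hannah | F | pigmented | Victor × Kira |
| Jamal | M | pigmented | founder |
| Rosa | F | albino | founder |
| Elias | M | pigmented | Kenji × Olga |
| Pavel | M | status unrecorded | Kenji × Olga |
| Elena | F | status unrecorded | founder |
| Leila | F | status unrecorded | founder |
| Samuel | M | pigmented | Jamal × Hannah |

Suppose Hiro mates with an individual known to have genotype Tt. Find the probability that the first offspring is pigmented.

Hiro is pigmented so carries T and received t from Kira (tt), so Hiro is Tt.
The cross gives 1/4 TT : 1/2 Tt : 1/4 tt, so P(offspring is pigmented) = 3/4.

3/4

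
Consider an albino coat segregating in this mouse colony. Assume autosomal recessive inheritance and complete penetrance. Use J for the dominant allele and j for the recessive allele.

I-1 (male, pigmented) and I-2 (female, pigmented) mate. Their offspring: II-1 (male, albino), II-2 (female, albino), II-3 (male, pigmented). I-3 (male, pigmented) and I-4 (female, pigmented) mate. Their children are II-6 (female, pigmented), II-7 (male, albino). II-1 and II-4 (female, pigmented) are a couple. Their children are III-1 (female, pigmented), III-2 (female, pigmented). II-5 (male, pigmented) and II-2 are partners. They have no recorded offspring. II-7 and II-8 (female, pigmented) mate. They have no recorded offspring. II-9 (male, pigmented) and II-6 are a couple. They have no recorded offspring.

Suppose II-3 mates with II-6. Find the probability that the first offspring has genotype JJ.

I-1 is pigmented so carries J and passed j to II-1 (jj), so I-1 is Jj.
I-2 is pigmented so carries J and passed j to II-1 (jj), so I-2 is Jj.
II-3 is a pigmented offspring of I-1 (Jj) × I-2 (Jj), whose cross gives 1/4 JJ : 1/2 Jj : 1/4 jj; conditioning on being pigmented, II-3 is JJ with probability 1/3, Jj with probability 2/3.
I-3 is pigmented so carries J and passed j to II-7 (jj), so I-3 is Jj.
I-4 is pigmented so carries J and passed j to II-7 (jj), so I-4 is Jj.
II-6 is a pigmented offspring of I-3 (Jj) × I-4 (Jj), whose cross gives 1/4 JJ : 1/2 Jj : 1/4 jj; conditioning on being pigmented, II-6 is JJ with probability 1/3, Jj with probability 2/3.
Summing over parental genotype combinations, P(offspring has genotype JJ) = 1/9·1 + 2/9·1/2 + 2/9·1/2 + 4/9·1/4 = 4/9.

4/9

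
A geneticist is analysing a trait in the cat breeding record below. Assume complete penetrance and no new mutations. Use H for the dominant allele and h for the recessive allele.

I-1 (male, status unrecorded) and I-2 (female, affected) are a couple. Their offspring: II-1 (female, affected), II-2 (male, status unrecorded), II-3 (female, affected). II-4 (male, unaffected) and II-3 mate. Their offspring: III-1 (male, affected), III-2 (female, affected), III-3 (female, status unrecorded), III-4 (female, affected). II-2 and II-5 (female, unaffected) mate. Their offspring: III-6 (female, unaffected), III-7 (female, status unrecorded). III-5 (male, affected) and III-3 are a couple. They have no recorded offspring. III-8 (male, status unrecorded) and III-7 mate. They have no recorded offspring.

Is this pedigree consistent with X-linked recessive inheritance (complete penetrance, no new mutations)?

Under X-linked recessive, III-2 (affected, female) cannot arise from II-4 (unaffected) × II-3 (affected).

No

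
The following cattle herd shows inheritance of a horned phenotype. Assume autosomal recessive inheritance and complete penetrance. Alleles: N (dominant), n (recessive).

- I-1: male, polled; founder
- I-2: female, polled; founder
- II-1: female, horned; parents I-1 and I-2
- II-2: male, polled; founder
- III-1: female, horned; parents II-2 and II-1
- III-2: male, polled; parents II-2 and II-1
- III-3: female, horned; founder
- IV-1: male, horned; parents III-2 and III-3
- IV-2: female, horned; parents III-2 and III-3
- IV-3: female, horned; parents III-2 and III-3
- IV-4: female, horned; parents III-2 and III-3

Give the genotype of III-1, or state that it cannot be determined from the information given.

III-1 is horned, so III-1 is nn.

nn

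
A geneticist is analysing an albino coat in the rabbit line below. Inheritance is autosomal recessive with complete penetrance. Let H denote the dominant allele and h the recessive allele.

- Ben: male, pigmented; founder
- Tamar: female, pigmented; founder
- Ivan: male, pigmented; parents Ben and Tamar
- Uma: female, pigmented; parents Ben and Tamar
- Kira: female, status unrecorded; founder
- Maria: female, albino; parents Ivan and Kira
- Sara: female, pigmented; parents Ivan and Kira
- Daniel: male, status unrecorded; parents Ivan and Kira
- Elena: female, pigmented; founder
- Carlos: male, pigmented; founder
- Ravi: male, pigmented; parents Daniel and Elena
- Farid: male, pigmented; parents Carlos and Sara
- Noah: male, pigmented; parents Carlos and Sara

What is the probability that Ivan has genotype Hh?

Ivan is pigmented so carries H and passed h to Maria (hh), so Ivan is Hh, giving P(Hh) = 1.

1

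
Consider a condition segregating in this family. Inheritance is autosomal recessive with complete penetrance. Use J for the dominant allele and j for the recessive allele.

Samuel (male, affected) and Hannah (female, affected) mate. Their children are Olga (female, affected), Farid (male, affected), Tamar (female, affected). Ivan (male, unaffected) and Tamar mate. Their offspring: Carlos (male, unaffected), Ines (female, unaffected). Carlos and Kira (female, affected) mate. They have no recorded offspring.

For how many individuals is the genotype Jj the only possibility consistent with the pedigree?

Obligate heterozygotes: Carlos is unaffected so carries J and received j from Tamar (jj), so Carlos is Jj; Ines is unaffected so carries J and received j from Tamar (jj), so Ines is Jj.
Every other individual is either homozygous by phenotype or has at least one consistent homozygous assignment, so the count is 2.

2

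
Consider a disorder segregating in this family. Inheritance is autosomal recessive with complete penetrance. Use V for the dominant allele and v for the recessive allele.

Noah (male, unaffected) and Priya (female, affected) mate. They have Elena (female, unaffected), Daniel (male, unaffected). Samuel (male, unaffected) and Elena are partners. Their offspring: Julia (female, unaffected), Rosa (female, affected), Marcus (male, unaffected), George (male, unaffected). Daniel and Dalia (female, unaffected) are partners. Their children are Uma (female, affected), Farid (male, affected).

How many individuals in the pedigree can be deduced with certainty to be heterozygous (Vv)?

Obligate heterozygotes: Elena is unaffected so carries V and received v from Priya (vv), so Elena is Vv; Daniel is unaffected so carries V and received v from Priya (vv), so Daniel is Vv; Samuel is unaffected so carries V and passed v to Rosa (vv), so Samuel is Vv; Dalia is unaffected so carries V and passed v to Uma (vv), so Dalia is Vv.
Every other individual is either homozygous by phenotype or has at least one consistent homozygous assignment, so the count is 4.

4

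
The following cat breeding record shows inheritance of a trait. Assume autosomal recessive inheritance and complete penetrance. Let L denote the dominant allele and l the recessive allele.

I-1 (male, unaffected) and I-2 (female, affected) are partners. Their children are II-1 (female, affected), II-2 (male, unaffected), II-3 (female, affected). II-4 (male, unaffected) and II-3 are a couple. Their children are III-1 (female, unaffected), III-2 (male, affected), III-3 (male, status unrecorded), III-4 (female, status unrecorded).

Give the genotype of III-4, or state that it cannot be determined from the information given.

cannot be determined

III-4's phenotype is unrecorded, and no parent or child forces a single allele at both positions; consistent genotype assignments exist with III-4 as Ll or ll.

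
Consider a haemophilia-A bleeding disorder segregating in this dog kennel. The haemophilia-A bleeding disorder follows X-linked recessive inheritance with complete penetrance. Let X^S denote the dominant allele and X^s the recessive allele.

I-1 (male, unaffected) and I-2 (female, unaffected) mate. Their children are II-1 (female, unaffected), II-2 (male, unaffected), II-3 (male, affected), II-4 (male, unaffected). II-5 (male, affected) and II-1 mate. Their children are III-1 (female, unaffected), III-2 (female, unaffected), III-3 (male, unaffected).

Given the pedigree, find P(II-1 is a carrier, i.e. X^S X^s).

1/9

I-1 is unaffected, so I-1 is X^S Y.
I-2 is unaffected so carries S and passed s to II-3 (X^s Y), so I-2 is X^S X^s.
Their cross gives offspring ratios 1/2 X^S X^S : 1/2 X^S X^s. Conditioning on II-1 being unaffected, P(X^S X^s) = 1/2 / 1 = 1/2 before taking II-1's own offspring into account.
II-5 is affected, so II-5 is X^s Y.
Now use II-1's offspring. Probability of each recorded status — unaffected daughter III-1: 1/2 if II-1 is X^S X^s, 1 if X^S X^S; unaffected daughter III-2: 1/2 if II-1 is X^S X^s, 1 if X^S X^S; unaffected son III-3: 1/2 if II-1 is X^S X^s, 1 if X^S X^S.
Bayes: P(X^S X^s) = 1/2·1/8 / (1/2·1/8 + 1/2·1) = 1/9.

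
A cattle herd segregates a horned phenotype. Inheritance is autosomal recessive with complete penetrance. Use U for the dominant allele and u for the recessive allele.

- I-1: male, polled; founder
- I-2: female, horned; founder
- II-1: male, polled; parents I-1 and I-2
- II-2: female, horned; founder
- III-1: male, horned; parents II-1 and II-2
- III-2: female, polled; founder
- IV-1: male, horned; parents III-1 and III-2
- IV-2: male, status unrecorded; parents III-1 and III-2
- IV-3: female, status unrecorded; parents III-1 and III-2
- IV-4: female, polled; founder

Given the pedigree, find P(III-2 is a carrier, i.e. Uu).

1

III-2 is polled so carries U and passed u to IV-1 (uu), so III-2 is Uu, giving P(Uu) = 1.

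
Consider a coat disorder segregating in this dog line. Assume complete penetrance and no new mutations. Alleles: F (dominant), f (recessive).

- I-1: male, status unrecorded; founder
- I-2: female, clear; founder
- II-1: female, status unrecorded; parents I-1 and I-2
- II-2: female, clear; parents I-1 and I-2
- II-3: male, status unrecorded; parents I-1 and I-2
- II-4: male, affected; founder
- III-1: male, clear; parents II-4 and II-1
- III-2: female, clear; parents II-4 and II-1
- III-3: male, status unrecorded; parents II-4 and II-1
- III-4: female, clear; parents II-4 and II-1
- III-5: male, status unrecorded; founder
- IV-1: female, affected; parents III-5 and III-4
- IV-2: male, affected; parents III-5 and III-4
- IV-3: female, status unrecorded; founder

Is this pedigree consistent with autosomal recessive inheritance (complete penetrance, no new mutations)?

A consistent assignment under autosomal recessive exists: I-1 FF, I-2 FF, II-1 FF, II-2 FF, II-3 FF, II-4 ff, III-1 Ff, III-2 Ff, III-3 Ff, III-4 Ff, III-5 Ff, IV-1 ff, IV-2 ff, IV-3 FF.
In this assignment every recorded phenotype matches its genotype and every non-founder's genotype is obtainable from its parents' genotypes, so the pedigree is consistent.

Yes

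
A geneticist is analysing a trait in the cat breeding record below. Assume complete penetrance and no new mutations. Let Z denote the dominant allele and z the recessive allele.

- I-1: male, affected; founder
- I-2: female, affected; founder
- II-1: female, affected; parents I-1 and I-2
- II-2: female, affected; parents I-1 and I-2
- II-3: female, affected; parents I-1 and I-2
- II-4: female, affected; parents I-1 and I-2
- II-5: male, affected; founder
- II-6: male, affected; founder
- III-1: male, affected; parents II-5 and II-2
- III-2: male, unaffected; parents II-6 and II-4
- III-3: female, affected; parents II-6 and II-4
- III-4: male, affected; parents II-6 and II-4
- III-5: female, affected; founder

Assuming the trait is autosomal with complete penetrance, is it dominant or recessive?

II-6 and II-4 are both affected yet have an unaffected child III-2. Under a recessive model two affected parents are homozygous and every child would be affected, so the trait cannot be recessive.

dominant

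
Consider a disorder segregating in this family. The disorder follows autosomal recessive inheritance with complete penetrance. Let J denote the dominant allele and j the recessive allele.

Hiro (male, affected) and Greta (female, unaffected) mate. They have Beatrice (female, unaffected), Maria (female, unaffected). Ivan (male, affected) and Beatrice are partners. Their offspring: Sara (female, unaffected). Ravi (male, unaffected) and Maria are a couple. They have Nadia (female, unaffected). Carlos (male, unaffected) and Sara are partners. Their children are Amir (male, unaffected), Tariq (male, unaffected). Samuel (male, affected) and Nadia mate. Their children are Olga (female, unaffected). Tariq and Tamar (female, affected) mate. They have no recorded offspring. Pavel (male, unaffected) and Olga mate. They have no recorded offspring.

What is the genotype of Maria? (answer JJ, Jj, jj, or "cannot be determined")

Jj

From phenotype alone, Maria is JJ or Jj.
Maria is unaffected so carries J and received j from Hiro (jj), so Maria is Jj.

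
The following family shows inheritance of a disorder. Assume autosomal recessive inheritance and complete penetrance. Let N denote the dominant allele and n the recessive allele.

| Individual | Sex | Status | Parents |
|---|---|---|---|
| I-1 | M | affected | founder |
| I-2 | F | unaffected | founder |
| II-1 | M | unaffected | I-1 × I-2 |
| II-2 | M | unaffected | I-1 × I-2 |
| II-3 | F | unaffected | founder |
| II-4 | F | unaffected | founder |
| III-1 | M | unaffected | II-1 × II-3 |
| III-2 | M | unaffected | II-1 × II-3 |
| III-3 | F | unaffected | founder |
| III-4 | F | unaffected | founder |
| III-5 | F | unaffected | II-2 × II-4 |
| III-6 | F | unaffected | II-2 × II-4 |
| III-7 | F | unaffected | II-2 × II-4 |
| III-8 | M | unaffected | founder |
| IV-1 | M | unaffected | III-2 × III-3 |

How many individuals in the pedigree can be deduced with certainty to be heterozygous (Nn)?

2

Obligate heterozygotes: II-1 is unaffected so carries N and received n from I-1 (nn), so II-1 is Nn; II-2 is unaffected so carries N and received n from I-1 (nn), so II-2 is Nn.
Every other individual is either homozygous by phenotype or has at least one consistent homozygous assignment, so the count is 2.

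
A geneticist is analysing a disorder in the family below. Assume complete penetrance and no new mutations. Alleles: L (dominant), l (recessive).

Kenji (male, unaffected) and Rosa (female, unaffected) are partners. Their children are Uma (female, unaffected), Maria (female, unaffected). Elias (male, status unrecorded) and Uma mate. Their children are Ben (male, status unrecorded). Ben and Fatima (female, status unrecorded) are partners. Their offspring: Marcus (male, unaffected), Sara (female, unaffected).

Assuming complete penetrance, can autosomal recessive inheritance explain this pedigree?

Yes

A consistent assignment under autosomal recessive exists: Kenji LL, Rosa LL, Uma LL, Maria LL, Elias LL, Ben LL, Fatima LL, Marcus LL, Sara LL.
In this assignment every recorded phenotype matches its genotype and every non-founder's genotype is obtainable from its parents' genotypes, so the pedigree is consistent.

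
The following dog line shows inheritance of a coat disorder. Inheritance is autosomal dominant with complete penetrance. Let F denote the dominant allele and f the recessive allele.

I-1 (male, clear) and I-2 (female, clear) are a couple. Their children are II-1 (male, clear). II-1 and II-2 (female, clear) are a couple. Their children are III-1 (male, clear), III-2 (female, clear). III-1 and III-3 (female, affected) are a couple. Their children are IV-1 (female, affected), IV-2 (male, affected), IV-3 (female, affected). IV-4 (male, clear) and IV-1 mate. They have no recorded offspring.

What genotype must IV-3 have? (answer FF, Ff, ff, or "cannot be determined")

From phenotype alone, IV-3 is FF or Ff.
IV-3 is affected so carries F and received f from III-1 (ff), so IV-3 is Ff.

Ff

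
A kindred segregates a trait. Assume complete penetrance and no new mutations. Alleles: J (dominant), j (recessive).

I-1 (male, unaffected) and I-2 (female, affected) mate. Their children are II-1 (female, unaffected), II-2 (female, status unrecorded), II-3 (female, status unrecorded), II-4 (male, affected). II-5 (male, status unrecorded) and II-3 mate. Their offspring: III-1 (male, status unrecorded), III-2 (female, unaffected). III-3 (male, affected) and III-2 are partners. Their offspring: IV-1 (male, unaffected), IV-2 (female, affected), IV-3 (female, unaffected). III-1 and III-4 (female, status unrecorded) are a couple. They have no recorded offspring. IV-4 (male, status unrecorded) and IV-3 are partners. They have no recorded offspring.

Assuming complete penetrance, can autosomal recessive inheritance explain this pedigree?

A consistent assignment under autosomal recessive exists: I-1 Jj, I-2 jj, II-1 Jj, II-2 Jj, II-3 Jj, II-4 jj, II-5 JJ, III-1 JJ, III-2 Jj, III-3 jj, III-4 JJ, IV-1 Jj, IV-2 jj, IV-3 Jj, IV-4 JJ.
In this assignment every recorded phenotype matches its genotype and every non-founder's genotype is obtainable from its parents' genotypes, so the pedigree is consistent.

Yes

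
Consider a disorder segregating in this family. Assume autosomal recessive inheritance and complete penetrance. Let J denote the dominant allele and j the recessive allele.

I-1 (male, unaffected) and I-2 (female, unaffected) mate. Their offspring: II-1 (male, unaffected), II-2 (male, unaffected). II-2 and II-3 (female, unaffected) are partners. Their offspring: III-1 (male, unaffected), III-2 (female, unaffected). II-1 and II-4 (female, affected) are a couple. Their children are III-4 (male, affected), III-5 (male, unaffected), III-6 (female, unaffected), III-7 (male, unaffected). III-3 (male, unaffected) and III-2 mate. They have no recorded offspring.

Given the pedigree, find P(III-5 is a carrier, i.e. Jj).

1

III-5 is unaffected so carries J and received j from II-4 (jj), so III-5 is Jj, giving P(Jj) = 1.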